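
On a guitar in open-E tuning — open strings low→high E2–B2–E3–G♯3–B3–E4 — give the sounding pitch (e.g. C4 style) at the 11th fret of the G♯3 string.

The open G♯3 string plus 11 semitones: G#–A–A#–B–…–F–F#–G.
The walk passes from B into C once, so the octave number goes from 3 to 4.

G4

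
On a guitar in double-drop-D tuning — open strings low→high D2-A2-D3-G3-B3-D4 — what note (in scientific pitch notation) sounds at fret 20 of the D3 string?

Each fret is one semitone, so D3 + 20 = A♯4.

A♯4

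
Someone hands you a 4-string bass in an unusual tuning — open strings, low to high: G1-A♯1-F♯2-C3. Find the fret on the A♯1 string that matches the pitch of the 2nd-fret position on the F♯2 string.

F♯2 at fret 2 is F♯2 + 2 semitones = G♯2.
The open A♯1 string is 8 semitones below the open F♯2, so the same pitch on the A♯1 string lies at fret 2 + 8 = 10.

10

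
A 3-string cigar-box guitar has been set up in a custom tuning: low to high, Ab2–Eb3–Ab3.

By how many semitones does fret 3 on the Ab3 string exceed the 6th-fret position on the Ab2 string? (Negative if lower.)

9 semitones

Ab3 at fret 3 → B3 (MIDI 59); Ab2 at fret 6 → D3 (MIDI 50).
59 − 50 = 9, so the two pitches are 9 semitones apart.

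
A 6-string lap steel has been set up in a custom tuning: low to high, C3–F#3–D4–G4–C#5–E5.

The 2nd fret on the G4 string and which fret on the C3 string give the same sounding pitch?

Fret 2 on G4 is MIDI 67 + 2 = 69 (A4). On the C3 string (open MIDI 48), that pitch is 69 − 48 = fret 21.

21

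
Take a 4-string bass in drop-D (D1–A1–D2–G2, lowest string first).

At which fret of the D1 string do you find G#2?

18

G#2 is 18 semitones above the open D1 (D–D#–E–F–…–F#–G–G#), so it sits at fret 18.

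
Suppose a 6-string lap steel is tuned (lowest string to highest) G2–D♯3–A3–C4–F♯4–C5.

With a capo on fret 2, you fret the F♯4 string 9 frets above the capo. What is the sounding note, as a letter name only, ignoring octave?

F

The capo raises the open F♯4 by 2 semitones to G♯4; fretting 9 more gives F♯4 + 2 + 9 = F♯4 + 11 semitones, landing on F.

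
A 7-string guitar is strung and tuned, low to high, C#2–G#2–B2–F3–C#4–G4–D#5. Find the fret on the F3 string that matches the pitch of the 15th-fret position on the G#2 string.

6

G#2 at fret 15 is G#2 + 15 semitones = B3.
The open F3 string is 9 semitones above the open G#2, so the same pitch on the F3 string lies at fret 15 − 9 = 6.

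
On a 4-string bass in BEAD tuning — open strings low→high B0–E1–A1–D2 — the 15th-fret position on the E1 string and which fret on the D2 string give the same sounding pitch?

5

Fret 15 on E1 is MIDI 28 + 15 = 43 (G2). On the D2 string (open MIDI 38), that pitch is 43 − 38 = fret 5.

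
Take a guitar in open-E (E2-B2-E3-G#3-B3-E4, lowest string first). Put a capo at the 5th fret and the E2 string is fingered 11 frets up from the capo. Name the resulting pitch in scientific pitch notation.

The capo raises the open E2 by 5 semitones to A2; fretting 11 more gives E2 + 5 + 11 = E2 + 16 semitones = G#3.

G#3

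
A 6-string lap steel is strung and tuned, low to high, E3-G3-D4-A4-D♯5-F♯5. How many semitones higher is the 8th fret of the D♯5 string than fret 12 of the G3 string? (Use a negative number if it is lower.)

16 semitones

D♯5 at fret 8 → B5 (MIDI 83); G3 at fret 12 → G4 (MIDI 67).
83 − 67 = 16, so the two pitches are 16 semitones apart.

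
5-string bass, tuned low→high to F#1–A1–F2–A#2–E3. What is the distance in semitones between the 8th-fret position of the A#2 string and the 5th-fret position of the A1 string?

16 semitones

A#2 at fret 8 → F#3 (MIDI 54); A1 at fret 5 → D2 (MIDI 38).
54 − 38 = 16, so the two pitches are 16 semitones apart, with F#3 the higher.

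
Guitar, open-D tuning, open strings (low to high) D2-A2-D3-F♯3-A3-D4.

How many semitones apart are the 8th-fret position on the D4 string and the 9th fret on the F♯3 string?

D4 at fret 8 → A♯4 (MIDI 70); F♯3 at fret 9 → D♯4 (MIDI 63).
70 − 63 = 7, so the two pitches are 7 semitones apart, with A♯4 the higher.

7 semitones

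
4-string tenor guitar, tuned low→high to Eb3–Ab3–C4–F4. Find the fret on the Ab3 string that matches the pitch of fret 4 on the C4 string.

Fret 4 on C4 is MIDI 60 + 4 = 64 (E4). On the Ab3 string (open MIDI 56), that pitch is 64 − 56 = fret 8.

8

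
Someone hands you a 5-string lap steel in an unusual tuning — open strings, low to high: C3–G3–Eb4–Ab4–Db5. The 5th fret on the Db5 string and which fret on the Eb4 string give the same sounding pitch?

Db5 at fret 5 is Db5 + 5 semitones = Gb5.
The open Eb4 string is 10 semitones below the open Db5, so the same pitch on the Eb4 string lies at fret 5 + 10 = 15.

15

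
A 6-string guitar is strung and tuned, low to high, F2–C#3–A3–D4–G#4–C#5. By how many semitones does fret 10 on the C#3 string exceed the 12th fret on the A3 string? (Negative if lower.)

-10 semitones

C#3 at fret 10 → B3 (MIDI 59); A3 at fret 12 → A4 (MIDI 69).
59 − 69 = -10, so the two pitches are 10 semitones apart.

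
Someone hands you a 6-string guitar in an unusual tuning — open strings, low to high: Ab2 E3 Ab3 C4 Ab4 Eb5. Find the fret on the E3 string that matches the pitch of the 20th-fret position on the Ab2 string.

12

Ab2 at fret 20 is Ab2 + 20 semitones = E4.
The open E3 string is 8 semitones above the open Ab2, so the same pitch on the E3 string lies at fret 20 − 8 = 12.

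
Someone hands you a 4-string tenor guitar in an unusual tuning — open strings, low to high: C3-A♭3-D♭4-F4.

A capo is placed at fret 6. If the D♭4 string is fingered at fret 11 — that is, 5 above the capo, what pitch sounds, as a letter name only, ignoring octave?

C

The capo raises the open D♭4 by 6 semitones to G4; fretting 5 more gives D♭4 + 6 + 5 = D♭4 + 11 semitones, landing on C.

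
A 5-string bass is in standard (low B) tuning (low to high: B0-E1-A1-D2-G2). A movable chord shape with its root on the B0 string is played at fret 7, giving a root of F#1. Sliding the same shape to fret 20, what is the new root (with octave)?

Moving from fret 7 to fret 20 shifts the root by 13 semitones.
F#1 up 13 semitones is G2.

G2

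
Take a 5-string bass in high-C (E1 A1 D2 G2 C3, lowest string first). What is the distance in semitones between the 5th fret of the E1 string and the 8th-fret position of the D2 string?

13 semitones

E1 at fret 5 → A1 (MIDI 33); D2 at fret 8 → A#2 (MIDI 46).
33 − 46 = -13, so the two pitches are 13 semitones apart, with A#2 the higher.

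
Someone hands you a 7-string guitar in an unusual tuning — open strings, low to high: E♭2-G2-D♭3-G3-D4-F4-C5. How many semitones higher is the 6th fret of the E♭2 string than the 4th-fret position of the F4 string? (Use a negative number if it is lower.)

E♭2 at fret 6 → A2 (MIDI 45); F4 at fret 4 → A4 (MIDI 69).
45 − 69 = -24, so the two pitches are 24 semitones apart.

-24 semitones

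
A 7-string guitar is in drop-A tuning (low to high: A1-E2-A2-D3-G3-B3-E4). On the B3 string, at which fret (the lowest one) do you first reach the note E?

From B3, count semitones up the chromatic scale until reaching E: B–C–C#–D–D#–E — 5 steps.

5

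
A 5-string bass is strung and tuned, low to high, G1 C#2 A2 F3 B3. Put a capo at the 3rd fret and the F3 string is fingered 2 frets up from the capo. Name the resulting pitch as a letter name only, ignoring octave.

The capo raises the open F3 by 3 semitones to G#3; fretting 2 more gives F3 + 3 + 2 = F3 + 5 semitones, landing on A#.
(Also written Bb.)

A#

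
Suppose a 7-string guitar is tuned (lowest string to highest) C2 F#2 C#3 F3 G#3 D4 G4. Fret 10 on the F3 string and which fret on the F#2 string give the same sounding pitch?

21

F3 at fret 10 is F3 + 10 semitones = D#4.
The open F#2 string is 11 semitones below the open F3, so the same pitch on the F#2 string lies at fret 10 + 11 = 21.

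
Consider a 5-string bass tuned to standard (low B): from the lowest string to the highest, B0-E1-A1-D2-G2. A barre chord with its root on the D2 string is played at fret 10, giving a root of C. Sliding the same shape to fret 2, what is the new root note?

E

Moving from fret 10 to fret 2 shifts the root by -8 semitones.
C down 8 semitones is E.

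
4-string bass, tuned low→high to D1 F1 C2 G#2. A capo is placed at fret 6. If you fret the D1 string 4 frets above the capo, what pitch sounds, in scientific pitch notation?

C2

The capo raises the open D1 by 6 semitones to G#1; fretting 4 more gives D1 + 6 + 4 = D1 + 10 semitones = C2.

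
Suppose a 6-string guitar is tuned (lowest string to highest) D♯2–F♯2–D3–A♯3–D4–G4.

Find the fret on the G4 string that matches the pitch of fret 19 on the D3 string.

2

Fret 19 on D3 is MIDI 50 + 19 = 69 (A4). On the G4 string (open MIDI 67), that pitch is 69 − 67 = fret 2.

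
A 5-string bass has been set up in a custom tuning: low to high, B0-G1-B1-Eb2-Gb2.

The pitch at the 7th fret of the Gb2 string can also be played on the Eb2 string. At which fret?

Gb2 at fret 7 is Gb2 + 7 semitones = Db3.
The open Eb2 string is 3 semitones below the open Gb2, so the same pitch on the Eb2 string lies at fret 7 + 3 = 10.

10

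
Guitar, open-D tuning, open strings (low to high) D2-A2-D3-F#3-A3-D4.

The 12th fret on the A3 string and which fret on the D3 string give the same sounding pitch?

19

A3 at fret 12 is A3 + 12 semitones = A4.
The open D3 string is 7 semitones below the open A3, so the same pitch on the D3 string lies at fret 12 + 7 = 19.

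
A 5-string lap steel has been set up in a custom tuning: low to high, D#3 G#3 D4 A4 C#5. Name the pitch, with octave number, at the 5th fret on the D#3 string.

D#3 is MIDI 51. Adding 5 gives 56, which is G#3.
(Equivalently spelled Ab3.)

G#3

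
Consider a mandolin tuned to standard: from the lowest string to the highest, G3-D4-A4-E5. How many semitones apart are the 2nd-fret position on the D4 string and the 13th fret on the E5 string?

D4 at fret 2 → E4 (MIDI 64); E5 at fret 13 → F6 (MIDI 89).
64 − 89 = -25, so the two pitches are 25 semitones apart, with F6 the higher.

25 semitones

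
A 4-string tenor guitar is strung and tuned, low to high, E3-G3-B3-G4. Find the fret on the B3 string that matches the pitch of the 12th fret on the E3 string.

5

Fret 12 on E3 is MIDI 52 + 12 = 64 (E4). On the B3 string (open MIDI 59), that pitch is 64 − 59 = fret 5.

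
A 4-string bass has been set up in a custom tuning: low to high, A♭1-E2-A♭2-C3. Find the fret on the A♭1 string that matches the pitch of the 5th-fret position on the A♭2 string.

17

A♭2 at fret 5 is A♭2 + 5 semitones = D♭3.
The open A♭1 string is 12 semitones below the open A♭2, so the same pitch on the A♭1 string lies at fret 5 + 12 = 17.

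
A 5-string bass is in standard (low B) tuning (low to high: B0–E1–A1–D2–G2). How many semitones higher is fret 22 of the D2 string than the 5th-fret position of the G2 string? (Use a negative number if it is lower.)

12 semitones

D2 at fret 22 → C4 (MIDI 60); G2 at fret 5 → C3 (MIDI 48).
60 − 48 = 12, so the two pitches are 12 semitones apart.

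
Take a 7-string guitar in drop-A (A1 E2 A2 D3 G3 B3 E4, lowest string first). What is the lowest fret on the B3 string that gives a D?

From B3, count semitones up the chromatic scale until reaching D: B–C–C#–D — 3 steps.

3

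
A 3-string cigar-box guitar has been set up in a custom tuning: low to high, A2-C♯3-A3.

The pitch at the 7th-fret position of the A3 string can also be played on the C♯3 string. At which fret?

A3 at fret 7 is A3 + 7 semitones = E4.
The open C♯3 string is 8 semitones below the open A3, so the same pitch on the C♯3 string lies at fret 7 + 8 = 15.

15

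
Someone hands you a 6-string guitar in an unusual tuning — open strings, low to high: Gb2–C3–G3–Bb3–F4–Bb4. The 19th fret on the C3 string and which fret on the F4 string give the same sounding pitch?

2

Fret 19 on C3 is MIDI 48 + 19 = 67 (G4). On the F4 string (open MIDI 65), that pitch is 67 − 65 = fret 2.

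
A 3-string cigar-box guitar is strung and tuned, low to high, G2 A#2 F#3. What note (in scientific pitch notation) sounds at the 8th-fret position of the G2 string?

Each fret is one semitone, so G2 + 8 = D#3.
(Equivalently spelled Eb3.)

D#3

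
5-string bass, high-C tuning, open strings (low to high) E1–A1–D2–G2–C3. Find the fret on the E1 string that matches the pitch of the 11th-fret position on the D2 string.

21

D2 at fret 11 is D2 + 11 semitones = C♯3.
The open E1 string is 10 semitones below the open D2, so the same pitch on the E1 string lies at fret 11 + 10 = 21.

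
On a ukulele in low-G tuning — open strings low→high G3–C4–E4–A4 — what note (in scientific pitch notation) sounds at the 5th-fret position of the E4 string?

The open E4 string plus 5 semitones: E–F–F#–G–G#–A.
No B→C boundary is crossed, so the octave stays at 4.

A4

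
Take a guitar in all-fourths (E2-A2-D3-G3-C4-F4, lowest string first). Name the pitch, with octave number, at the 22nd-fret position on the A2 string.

G4

Each fret is one semitone, so A2 + 22 = G4.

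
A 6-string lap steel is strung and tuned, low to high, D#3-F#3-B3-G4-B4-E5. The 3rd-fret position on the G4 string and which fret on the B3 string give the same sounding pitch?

Fret 3 on G4 is MIDI 67 + 3 = 70 (A#4). On the B3 string (open MIDI 59), that pitch is 70 − 59 = fret 11.

11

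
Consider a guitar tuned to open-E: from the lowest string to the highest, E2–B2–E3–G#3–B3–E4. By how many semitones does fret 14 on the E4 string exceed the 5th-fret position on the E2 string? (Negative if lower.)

33 semitones

E4 at fret 14 → F#5 (MIDI 78); E2 at fret 5 → A2 (MIDI 45).
78 − 45 = 33, so the two pitches are 33 semitones apart.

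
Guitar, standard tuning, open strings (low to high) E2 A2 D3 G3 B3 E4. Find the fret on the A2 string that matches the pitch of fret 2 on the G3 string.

12

G3 at fret 2 is G3 + 2 semitones = A3.
The open A2 string is 10 semitones below the open G3, so the same pitch on the A2 string lies at fret 2 + 10 = 12.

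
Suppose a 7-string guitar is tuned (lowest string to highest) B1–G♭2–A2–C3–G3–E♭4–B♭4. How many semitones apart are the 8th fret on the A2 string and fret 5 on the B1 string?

A2 at fret 8 → F3 (MIDI 53); B1 at fret 5 → E2 (MIDI 40).
53 − 40 = 13, so the two pitches are 13 semitones apart, with F3 the higher.

13 semitones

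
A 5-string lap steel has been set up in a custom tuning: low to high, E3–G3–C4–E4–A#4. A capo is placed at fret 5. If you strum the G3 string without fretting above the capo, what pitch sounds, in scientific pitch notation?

The capo raises the open G3 by 5 semitones to C4; fretting 0 more gives G3 + 5 + 0 = G3 + 5 semitones = C4.

C4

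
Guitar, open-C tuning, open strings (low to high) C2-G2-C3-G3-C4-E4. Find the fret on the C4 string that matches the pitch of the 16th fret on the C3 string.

Fret 16 on C3 is MIDI 48 + 16 = 64 (E4). On the C4 string (open MIDI 60), that pitch is 64 − 60 = fret 4.

4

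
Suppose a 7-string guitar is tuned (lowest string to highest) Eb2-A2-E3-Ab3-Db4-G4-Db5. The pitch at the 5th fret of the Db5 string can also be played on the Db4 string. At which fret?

17

Fret 5 on Db5 is MIDI 73 + 5 = 78 (Gb5). On the Db4 string (open MIDI 61), that pitch is 78 − 61 = fret 17.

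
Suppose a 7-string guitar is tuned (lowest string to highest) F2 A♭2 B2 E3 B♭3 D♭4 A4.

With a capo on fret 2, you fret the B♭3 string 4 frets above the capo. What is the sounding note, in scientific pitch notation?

The capo raises the open B♭3 by 2 semitones to C4; fretting 4 more gives B♭3 + 2 + 4 = B♭3 + 6 semitones = E4.

E4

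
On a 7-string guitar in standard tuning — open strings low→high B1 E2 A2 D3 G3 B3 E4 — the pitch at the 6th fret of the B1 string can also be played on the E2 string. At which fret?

1

Fret 6 on B1 is MIDI 35 + 6 = 41 (F2). On the E2 string (open MIDI 40), that pitch is 41 − 40 = fret 1.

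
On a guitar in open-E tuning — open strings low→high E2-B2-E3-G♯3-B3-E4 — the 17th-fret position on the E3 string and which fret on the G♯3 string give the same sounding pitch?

13

E3 at fret 17 is E3 + 17 semitones = A4.
The open G♯3 string is 4 semitones above the open E3, so the same pitch on the G♯3 string lies at fret 17 − 4 = 13.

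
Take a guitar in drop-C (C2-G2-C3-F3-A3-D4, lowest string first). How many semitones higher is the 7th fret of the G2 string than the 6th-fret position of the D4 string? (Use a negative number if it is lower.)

G2 at fret 7 → D3 (MIDI 50); D4 at fret 6 → G#4 (MIDI 68).
50 − 68 = -18, so the two pitches are 18 semitones apart.

-18 semitones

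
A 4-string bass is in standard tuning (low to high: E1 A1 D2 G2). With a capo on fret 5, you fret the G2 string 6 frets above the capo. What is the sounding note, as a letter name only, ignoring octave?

The capo raises the open G2 by 5 semitones to C3; fretting 6 more gives G2 + 5 + 6 = G2 + 11 semitones, landing on F♯.
(Also written G♭.)

F♯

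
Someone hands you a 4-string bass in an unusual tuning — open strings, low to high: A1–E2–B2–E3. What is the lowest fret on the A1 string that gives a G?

From A1, count semitones up the chromatic scale until reaching G: A–A#–B–C–…–F–F#–G — 10 steps.

10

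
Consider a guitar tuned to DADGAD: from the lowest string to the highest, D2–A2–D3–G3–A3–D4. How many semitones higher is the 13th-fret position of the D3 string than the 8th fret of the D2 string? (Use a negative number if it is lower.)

17 semitones

D3 at fret 13 → D#4 (MIDI 63); D2 at fret 8 → A#2 (MIDI 46).
63 − 46 = 17, so the two pitches are 17 semitones apart.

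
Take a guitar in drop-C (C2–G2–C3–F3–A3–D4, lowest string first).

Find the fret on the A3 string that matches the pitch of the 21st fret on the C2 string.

C2 at fret 21 is C2 + 21 semitones = A3.
The open A3 string is 21 semitones above the open C2, so the same pitch on the A3 string lies at fret 21 − 21 = 0.

0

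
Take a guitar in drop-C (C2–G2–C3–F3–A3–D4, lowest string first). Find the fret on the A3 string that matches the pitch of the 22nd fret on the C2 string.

Fret 22 on C2 is MIDI 36 + 22 = 58 (A#3). On the A3 string (open MIDI 57), that pitch is 58 − 57 = fret 1.

1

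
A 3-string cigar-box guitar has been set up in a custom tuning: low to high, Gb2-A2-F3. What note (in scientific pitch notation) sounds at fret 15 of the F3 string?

Each fret is one semitone, so F3 + 15 = Ab4.
(Equivalently spelled G#4.)

Ab4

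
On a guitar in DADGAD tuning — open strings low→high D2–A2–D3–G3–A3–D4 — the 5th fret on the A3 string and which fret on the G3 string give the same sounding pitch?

A3 at fret 5 is A3 + 5 semitones = D4.
The open G3 string is 2 semitones below the open A3, so the same pitch on the G3 string lies at fret 5 + 2 = 7.

7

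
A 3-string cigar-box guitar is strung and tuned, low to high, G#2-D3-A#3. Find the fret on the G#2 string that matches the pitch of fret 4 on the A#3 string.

A#3 at fret 4 is A#3 + 4 semitones = D4.
The open G#2 string is 14 semitones below the open A#3, so the same pitch on the G#2 string lies at fret 4 + 14 = 18.

18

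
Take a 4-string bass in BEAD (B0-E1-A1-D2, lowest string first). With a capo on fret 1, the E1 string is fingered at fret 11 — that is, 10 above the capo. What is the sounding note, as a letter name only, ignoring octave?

The capo raises the open E1 by 1 semitone to F1; fretting 10 more gives E1 + 1 + 10 = E1 + 11 semitones, landing on D#.

D#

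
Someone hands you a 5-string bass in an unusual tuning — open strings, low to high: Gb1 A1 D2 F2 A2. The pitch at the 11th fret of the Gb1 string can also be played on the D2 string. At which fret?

3

Fret 11 on Gb1 is MIDI 30 + 11 = 41 (F2). On the D2 string (open MIDI 38), that pitch is 41 − 38 = fret 3.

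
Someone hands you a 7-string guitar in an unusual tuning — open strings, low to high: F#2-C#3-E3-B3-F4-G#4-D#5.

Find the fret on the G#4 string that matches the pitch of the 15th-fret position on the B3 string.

Fret 15 on B3 is MIDI 59 + 15 = 74 (D5). On the G#4 string (open MIDI 68), that pitch is 74 − 68 = fret 6.

6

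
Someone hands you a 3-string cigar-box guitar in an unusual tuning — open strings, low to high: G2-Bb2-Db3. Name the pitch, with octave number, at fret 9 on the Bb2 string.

G3

Bb2 is MIDI 46. Adding 9 gives 55, which is G3.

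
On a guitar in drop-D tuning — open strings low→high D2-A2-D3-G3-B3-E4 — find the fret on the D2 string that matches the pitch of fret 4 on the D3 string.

D3 at fret 4 is D3 + 4 semitones = F#3.
The open D2 string is 12 semitones below the open D3, so the same pitch on the D2 string lies at fret 4 + 12 = 16.

16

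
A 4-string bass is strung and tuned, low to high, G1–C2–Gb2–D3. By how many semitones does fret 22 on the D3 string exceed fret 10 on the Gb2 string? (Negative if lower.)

20 semitones

D3 at fret 22 → C5 (MIDI 72); Gb2 at fret 10 → E3 (MIDI 52).
72 − 52 = 20, so the two pitches are 20 semitones apart.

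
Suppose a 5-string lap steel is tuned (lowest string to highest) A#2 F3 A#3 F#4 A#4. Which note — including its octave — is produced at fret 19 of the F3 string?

Each fret is one semitone, so F3 + 19 = C5.

C5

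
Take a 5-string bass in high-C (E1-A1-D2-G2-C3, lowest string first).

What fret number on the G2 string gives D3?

D3 is 7 semitones above the open G2 (G–G#–A–A#–B–C–C#–D), so it sits at fret 7.

7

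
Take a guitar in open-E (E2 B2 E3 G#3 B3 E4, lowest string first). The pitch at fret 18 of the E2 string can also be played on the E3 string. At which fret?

6

Fret 18 on E2 is MIDI 40 + 18 = 58 (A#3). On the E3 string (open MIDI 52), that pitch is 58 − 52 = fret 6.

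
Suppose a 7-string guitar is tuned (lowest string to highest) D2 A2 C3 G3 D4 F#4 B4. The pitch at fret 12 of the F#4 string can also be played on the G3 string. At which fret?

23

Fret 12 on F#4 is MIDI 66 + 12 = 78 (F#5). On the G3 string (open MIDI 55), that pitch is 78 − 55 = fret 23.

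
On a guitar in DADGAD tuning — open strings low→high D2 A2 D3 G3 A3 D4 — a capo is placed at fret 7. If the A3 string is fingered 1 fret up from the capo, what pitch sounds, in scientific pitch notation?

F4

The capo raises the open A3 by 7 semitones to E4; fretting 1 more gives A3 + 7 + 1 = A3 + 8 semitones = F4.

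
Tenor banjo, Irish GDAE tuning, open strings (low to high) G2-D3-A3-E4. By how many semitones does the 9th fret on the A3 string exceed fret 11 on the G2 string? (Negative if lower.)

12 semitones

A3 at fret 9 → F♯4 (MIDI 66); G2 at fret 11 → F♯3 (MIDI 54).
66 − 54 = 12, so the two pitches are 12 semitones apart.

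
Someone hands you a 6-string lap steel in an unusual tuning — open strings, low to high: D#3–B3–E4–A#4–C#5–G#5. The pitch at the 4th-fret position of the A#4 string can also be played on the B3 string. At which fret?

15

Fret 4 on A#4 is MIDI 70 + 4 = 74 (D5). On the B3 string (open MIDI 59), that pitch is 74 − 59 = fret 15.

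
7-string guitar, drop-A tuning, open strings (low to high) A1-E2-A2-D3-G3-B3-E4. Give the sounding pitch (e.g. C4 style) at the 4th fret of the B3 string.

D♯4

The open B3 string plus 4 semitones: B–C–C#–D–D#.
The walk passes from B into C once, so the octave number goes from 3 to 4.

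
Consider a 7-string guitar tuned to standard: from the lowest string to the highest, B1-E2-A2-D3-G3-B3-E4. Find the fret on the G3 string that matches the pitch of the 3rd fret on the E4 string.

12

E4 at fret 3 is E4 + 3 semitones = G4.
The open G3 string is 9 semitones below the open E4, so the same pitch on the G3 string lies at fret 3 + 9 = 12.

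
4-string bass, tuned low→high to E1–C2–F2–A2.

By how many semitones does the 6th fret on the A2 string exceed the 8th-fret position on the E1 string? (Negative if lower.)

15 semitones

A2 at fret 6 → D♯3 (MIDI 51); E1 at fret 8 → C2 (MIDI 36).
51 − 36 = 15, so the two pitches are 15 semitones apart.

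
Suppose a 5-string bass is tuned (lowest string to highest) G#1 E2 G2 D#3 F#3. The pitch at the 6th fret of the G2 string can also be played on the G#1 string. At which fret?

17

G2 at fret 6 is G2 + 6 semitones = C#3.
The open G#1 string is 11 semitones below the open G2, so the same pitch on the G#1 string lies at fret 6 + 11 = 17.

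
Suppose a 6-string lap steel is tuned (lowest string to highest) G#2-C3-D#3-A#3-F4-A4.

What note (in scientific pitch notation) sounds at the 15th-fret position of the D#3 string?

F#4

D#3 is MIDI 51. Adding 15 gives 66, which is F#4.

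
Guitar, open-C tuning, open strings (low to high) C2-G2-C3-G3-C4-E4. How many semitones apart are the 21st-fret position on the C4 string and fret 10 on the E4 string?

C4 at fret 21 → A5 (MIDI 81); E4 at fret 10 → D5 (MIDI 74).
81 − 74 = 7, so the two pitches are 7 semitones apart, with A5 the higher.

7 semitones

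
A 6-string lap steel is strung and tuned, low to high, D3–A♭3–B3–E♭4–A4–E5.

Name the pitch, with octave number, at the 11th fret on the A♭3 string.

Each fret is one semitone, so A♭3 + 11 = G4.

G4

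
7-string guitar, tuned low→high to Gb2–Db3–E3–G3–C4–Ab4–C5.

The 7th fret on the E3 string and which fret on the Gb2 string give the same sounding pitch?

E3 at fret 7 is E3 + 7 semitones = B3.
The open Gb2 string is 10 semitones below the open E3, so the same pitch on the Gb2 string lies at fret 7 + 10 = 17.

17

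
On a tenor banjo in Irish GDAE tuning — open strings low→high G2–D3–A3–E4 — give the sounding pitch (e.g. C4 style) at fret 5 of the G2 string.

Each fret is one semitone, so G2 + 5 = C3.

C3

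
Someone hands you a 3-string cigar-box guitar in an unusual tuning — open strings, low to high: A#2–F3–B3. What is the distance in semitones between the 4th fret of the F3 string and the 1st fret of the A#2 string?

F3 at fret 4 → A3 (MIDI 57); A#2 at fret 1 → B2 (MIDI 47).
57 − 47 = 10, so the two pitches are 10 semitones apart, with A3 the higher.

10 semitones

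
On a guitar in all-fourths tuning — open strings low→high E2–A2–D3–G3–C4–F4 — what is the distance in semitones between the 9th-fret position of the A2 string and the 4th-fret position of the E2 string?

10 semitones

A2 at fret 9 → F#3 (MIDI 54); E2 at fret 4 → G#2 (MIDI 44).
54 − 44 = 10, so the two pitches are 10 semitones apart, with F#3 the higher.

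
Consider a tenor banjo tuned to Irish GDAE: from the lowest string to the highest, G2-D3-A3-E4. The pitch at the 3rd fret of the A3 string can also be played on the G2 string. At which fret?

17

A3 at fret 3 is A3 + 3 semitones = C4.
The open G2 string is 14 semitones below the open A3, so the same pitch on the G2 string lies at fret 3 + 14 = 17.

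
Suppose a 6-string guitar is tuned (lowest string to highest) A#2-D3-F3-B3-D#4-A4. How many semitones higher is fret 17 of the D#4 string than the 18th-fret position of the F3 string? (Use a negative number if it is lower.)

9 semitones

D#4 at fret 17 → G#5 (MIDI 80); F3 at fret 18 → B4 (MIDI 71).
80 − 71 = 9, so the two pitches are 9 semitones apart.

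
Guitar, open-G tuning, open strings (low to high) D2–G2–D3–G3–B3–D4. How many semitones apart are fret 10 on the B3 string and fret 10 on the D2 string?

B3 at fret 10 → A4 (MIDI 69); D2 at fret 10 → C3 (MIDI 48).
69 − 48 = 21, so the two pitches are 21 semitones apart, with A4 the higher.

21 semitones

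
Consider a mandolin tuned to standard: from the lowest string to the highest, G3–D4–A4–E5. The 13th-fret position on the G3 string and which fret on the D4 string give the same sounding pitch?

6

G3 at fret 13 is G3 + 13 semitones = G♯4.
The open D4 string is 7 semitones above the open G3, so the same pitch on the D4 string lies at fret 13 − 7 = 6.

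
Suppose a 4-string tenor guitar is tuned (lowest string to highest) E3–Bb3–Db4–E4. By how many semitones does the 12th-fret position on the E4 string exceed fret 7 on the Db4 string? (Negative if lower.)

E4 at fret 12 → E5 (MIDI 76); Db4 at fret 7 → Ab4 (MIDI 68).
76 − 68 = 8, so the two pitches are 8 semitones apart.

8 semitones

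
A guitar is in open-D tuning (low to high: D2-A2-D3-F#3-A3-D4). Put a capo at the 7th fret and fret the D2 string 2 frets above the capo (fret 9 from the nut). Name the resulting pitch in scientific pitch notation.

The capo raises the open D2 by 7 semitones to A2; fretting 2 more gives D2 + 7 + 2 = D2 + 9 semitones = B2.

B2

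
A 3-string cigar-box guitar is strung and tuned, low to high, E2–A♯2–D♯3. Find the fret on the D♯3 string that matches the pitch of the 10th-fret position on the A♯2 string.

5

Fret 10 on A♯2 is MIDI 46 + 10 = 56 (G♯3). On the D♯3 string (open MIDI 51), that pitch is 56 − 51 = fret 5.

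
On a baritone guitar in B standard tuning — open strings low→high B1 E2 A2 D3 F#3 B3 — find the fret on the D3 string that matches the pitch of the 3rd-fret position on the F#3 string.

F#3 at fret 3 is F#3 + 3 semitones = A3.
The open D3 string is 4 semitones below the open F#3, so the same pitch on the D3 string lies at fret 3 + 4 = 7.

7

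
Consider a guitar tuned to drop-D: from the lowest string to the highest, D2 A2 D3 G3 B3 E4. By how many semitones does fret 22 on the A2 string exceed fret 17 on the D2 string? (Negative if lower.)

12 semitones

A2 at fret 22 → G4 (MIDI 67); D2 at fret 17 → G3 (MIDI 55).
67 − 55 = 12, so the two pitches are 12 semitones apart.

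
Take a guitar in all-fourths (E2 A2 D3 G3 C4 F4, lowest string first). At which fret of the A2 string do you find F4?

F4 is 20 semitones above the open A2 (A–A#–B–C–…–D#–E–F), so it sits at fret 20.

20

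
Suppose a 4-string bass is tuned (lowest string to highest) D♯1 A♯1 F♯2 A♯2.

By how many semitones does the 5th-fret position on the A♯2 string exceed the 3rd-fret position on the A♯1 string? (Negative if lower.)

A♯2 at fret 5 → D♯3 (MIDI 51); A♯1 at fret 3 → C♯2 (MIDI 37).
51 − 37 = 14, so the two pitches are 14 semitones apart.

14 semitones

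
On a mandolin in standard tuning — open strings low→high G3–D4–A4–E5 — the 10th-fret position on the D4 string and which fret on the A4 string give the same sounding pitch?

3

Fret 10 on D4 is MIDI 62 + 10 = 72 (C5). On the A4 string (open MIDI 69), that pitch is 72 − 69 = fret 3.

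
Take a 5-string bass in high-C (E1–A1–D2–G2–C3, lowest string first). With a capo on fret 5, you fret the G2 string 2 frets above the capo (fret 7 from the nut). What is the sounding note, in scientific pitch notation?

The capo raises the open G2 by 5 semitones to C3; fretting 2 more gives G2 + 5 + 2 = G2 + 7 semitones = D3.

D3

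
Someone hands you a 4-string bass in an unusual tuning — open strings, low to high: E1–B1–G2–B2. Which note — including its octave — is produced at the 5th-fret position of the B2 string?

Each fret is one semitone, so B2 + 5 = E3.

E3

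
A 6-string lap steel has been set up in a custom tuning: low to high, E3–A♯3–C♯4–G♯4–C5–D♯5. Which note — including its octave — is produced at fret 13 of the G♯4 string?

A5

Each fret is one semitone, so G♯4 + 13 = A5.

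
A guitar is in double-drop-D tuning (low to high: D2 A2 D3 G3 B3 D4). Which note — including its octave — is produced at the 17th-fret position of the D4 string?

G5

The open D4 string plus 17 semitones: D–D#–E–F–…–F–F#–G.
The walk passes from B into C once, so the octave number goes from 4 to 5.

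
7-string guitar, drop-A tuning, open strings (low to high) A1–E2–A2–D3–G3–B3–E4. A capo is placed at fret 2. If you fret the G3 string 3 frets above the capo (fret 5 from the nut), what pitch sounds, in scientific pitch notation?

C4

The capo raises the open G3 by 2 semitones to A3; fretting 3 more gives G3 + 2 + 3 = G3 + 5 semitones = C4.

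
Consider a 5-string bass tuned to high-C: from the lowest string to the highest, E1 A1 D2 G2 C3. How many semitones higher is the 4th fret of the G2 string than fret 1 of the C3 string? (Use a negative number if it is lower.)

G2 at fret 4 → B2 (MIDI 47); C3 at fret 1 → C#3 (MIDI 49).
47 − 49 = -2, so the two pitches are 2 semitones apart.

-2 semitones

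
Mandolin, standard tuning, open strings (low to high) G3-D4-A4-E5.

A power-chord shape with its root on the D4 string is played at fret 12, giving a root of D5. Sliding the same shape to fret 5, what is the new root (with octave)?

Moving from fret 12 to fret 5 shifts the root by -7 semitones.
D5 down 7 semitones is G4.

G4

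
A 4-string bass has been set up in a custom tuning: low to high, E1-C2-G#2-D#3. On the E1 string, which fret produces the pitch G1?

G1 is 3 semitones above the open E1 (E–F–F#–G), so it sits at fret 3.

3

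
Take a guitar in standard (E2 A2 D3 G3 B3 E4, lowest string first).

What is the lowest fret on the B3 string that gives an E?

5

From B3, count semitones up the chromatic scale until reaching E: B–C–C#–D–D#–E — 5 steps.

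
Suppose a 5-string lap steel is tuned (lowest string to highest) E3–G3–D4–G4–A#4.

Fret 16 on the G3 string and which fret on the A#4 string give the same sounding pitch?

G3 at fret 16 is G3 + 16 semitones = B4.
The open A#4 string is 15 semitones above the open G3, so the same pitch on the A#4 string lies at fret 16 − 15 = 1.

1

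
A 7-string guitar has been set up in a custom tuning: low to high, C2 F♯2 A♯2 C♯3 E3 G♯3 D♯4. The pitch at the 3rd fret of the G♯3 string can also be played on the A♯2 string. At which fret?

13

Fret 3 on G♯3 is MIDI 56 + 3 = 59 (B3). On the A♯2 string (open MIDI 46), that pitch is 59 − 46 = fret 13.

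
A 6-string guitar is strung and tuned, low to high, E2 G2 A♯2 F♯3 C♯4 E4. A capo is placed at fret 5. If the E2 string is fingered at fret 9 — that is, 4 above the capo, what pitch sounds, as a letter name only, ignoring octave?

C♯

The capo raises the open E2 by 5 semitones to A2; fretting 4 more gives E2 + 5 + 4 = E2 + 9 semitones, landing on C♯.
(Also written D♭.)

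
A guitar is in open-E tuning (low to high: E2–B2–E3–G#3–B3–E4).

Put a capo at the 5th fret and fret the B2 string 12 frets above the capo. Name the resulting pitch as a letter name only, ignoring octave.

The capo raises the open B2 by 5 semitones to E3; fretting 12 more gives B2 + 5 + 12 = B2 + 17 semitones, landing on E.

E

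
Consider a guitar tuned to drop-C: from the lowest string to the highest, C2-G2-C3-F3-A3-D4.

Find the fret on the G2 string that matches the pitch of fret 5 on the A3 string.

A3 at fret 5 is A3 + 5 semitones = D4.
The open G2 string is 14 semitones below the open A3, so the same pitch on the G2 string lies at fret 5 + 14 = 19.

19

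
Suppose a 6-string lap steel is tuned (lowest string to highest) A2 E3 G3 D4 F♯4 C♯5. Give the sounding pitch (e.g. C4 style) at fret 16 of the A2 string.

C♯4

The open A2 string plus 16 semitones: A–A#–B–C–…–B–C–C#.
The walk passes from B into C 2 times, so the octave number goes from 2 to 4.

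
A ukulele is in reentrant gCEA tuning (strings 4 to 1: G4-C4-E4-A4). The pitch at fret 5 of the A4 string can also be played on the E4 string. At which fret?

10

Fret 5 on A4 is MIDI 69 + 5 = 74 (D5). On the E4 string (open MIDI 64), that pitch is 74 − 64 = fret 10.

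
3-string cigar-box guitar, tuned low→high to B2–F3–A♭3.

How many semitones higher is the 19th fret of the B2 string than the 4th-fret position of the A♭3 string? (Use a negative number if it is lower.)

B2 at fret 19 → G♭4 (MIDI 66); A♭3 at fret 4 → C4 (MIDI 60).
66 − 60 = 6, so the two pitches are 6 semitones apart.

6 semitones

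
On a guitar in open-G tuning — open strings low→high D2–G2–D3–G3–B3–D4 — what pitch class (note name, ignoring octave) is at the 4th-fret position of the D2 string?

Each fret is one semitone, so D2 + 4 = F#.
(Equivalently spelled Gb.)

F#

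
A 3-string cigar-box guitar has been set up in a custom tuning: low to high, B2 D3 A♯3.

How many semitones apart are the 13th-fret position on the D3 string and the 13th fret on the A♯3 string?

8 semitones

D3 at fret 13 → D♯4 (MIDI 63); A♯3 at fret 13 → B4 (MIDI 71).
63 − 71 = -8, so the two pitches are 8 semitones apart, with B4 the higher.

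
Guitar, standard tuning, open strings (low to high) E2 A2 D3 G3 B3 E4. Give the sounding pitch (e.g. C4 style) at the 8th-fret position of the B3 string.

Each fret is one semitone, so B3 + 8 = G4.

G4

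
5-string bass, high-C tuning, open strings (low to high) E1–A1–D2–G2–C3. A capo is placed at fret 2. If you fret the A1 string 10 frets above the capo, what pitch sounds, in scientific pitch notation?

A2

The capo raises the open A1 by 2 semitones to B1; fretting 10 more gives A1 + 2 + 10 = A1 + 12 semitones = A2.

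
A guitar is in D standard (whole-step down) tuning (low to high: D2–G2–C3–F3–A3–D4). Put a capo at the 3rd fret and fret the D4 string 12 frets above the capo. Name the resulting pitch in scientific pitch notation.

F5

The capo raises the open D4 by 3 semitones to F4; fretting 12 more gives D4 + 3 + 12 = D4 + 15 semitones = F5.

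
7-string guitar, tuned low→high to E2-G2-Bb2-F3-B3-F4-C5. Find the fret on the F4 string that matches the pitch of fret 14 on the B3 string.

8

Fret 14 on B3 is MIDI 59 + 14 = 73 (Db5). On the F4 string (open MIDI 65), that pitch is 73 − 65 = fret 8.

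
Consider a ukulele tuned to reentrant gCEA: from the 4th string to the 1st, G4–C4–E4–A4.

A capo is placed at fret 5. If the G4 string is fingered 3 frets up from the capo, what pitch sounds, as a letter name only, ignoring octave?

D#

The capo raises the open G4 by 5 semitones to C5; fretting 3 more gives G4 + 5 + 3 = G4 + 8 semitones, landing on D#.
(Also written Eb.)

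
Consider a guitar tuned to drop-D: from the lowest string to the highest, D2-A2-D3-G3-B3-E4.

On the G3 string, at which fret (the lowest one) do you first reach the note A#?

3

From G3, count semitones up the chromatic scale until reaching A#: G–G#–A–A# — 3 steps.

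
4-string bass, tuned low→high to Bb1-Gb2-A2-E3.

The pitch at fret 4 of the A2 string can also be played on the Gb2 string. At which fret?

7

A2 at fret 4 is A2 + 4 semitones = Db3.
The open Gb2 string is 3 semitones below the open A2, so the same pitch on the Gb2 string lies at fret 4 + 3 = 7.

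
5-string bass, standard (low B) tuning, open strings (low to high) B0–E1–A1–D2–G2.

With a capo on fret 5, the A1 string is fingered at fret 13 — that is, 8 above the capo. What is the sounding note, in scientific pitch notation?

The capo raises the open A1 by 5 semitones to D2; fretting 8 more gives A1 + 5 + 8 = A1 + 13 semitones = A#2.

A#2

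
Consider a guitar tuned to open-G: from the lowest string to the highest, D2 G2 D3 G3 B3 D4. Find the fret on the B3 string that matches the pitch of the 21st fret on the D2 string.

Fret 21 on D2 is MIDI 38 + 21 = 59 (B3). On the B3 string (open MIDI 59), that pitch is 59 − 59 = fret 0.

0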